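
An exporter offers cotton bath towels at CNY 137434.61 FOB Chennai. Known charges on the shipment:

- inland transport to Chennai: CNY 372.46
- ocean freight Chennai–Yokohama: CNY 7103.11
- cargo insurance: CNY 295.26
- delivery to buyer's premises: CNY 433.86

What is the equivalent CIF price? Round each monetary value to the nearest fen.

Not relevant to the conversion: inland to port — on the seller under both FOB and CIF; already in the FOB price and stays in the CIF price. delivery — on the buyer under both terms; not part of either seller's price.
From FOB to CIF, the seller additionally bears: freight, insurance.
CIF price = 137434.61 + 7103.11 + 295.26 = 144832.98

CIF price: CNY 144832.98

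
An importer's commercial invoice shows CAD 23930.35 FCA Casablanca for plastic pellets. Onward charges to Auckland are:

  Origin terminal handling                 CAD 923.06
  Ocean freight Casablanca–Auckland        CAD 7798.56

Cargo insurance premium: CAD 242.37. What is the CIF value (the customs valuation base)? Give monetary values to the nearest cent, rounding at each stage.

CIF value: CAD 32894.34

CIF = FCA price + pre-shipment costs + freight + insurance
CIF = 23930.35 + 923.06 + 7798.56 + 242.37 = 32894.34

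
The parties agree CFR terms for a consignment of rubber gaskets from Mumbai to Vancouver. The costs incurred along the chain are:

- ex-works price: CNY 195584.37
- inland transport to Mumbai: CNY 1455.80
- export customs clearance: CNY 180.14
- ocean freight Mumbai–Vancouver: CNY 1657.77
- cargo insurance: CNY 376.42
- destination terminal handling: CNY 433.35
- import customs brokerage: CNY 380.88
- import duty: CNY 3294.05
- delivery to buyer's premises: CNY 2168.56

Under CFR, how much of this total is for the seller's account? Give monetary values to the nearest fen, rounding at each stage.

Seller's account: CNY 198878.08

CFR: the seller pays costs through ocean freight to the destination port, but not insurance.
Seller's account: goods 195584.37 + inland to port 1455.80 + export clearance 180.14 + freight 1657.77 = 198878.08
Buyer's account: insurance 376.42 + destination terminal 433.35 + brokerage 380.88 + duty 3294.05 + delivery 2168.56 = 6653.26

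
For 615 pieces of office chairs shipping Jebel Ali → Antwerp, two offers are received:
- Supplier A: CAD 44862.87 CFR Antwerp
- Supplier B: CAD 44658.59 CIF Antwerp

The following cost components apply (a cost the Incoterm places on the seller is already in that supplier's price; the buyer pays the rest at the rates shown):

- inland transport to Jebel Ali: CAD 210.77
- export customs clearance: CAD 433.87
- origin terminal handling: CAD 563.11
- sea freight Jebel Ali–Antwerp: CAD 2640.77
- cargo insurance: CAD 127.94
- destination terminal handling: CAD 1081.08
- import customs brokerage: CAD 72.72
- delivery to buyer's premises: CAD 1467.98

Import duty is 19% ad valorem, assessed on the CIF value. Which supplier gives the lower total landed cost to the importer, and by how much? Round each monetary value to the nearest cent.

Supplier A (CFR):
CIF value = CFR price + insurance = 44862.87 + 127.94 = 44990.81
Import duty = 44990.81 × 19% = 8548.25
Buyer bears (A): 127.94 + 1081.08 + 72.72 + 1467.98 = 2749.72
Landed cost (A) = invoice 44862.87 + 2749.72 + duty 8548.25 = 56160.84
Supplier B (CIF):
The CIF price already equals the CIF value: 44658.59
Import duty = 44658.59 × 19% = 8485.13
Buyer bears (B): 1081.08 + 72.72 + 1467.98 = 2621.78
Landed cost (B) = invoice 44658.59 + 2621.78 + duty 8485.13 = 55765.50
Difference = |56160.84 − 55765.50| = 395.34

Supplier B is cheaper by CAD 395.34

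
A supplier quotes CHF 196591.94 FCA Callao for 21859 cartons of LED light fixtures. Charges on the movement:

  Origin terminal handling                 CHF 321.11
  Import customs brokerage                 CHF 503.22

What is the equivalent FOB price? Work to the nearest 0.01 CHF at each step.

FOB price: CHF 196913.05

Not relevant to the conversion: brokerage — on the buyer under both terms; not part of either seller's price.
From FCA to FOB, the seller additionally bears: origin terminal.
FOB price = 196591.94 + 321.11 = 196913.05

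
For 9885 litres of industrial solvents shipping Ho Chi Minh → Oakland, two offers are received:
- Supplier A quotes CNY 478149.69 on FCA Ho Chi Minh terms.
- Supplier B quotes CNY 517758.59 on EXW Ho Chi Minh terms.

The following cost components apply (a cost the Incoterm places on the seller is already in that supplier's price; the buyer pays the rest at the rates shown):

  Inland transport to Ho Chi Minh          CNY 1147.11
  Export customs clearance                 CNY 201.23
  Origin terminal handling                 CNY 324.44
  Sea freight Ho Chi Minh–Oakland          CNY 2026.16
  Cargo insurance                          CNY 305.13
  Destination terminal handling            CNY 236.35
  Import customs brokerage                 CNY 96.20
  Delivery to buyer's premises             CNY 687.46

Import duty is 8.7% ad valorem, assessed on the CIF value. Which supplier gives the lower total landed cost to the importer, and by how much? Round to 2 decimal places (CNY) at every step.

Supplier A (FCA):
CIF value = FCA price + origin terminal + freight + insurance = 478149.69 + 324.44 + 2026.16 + 305.13 = 480805.42
Import duty = 480805.42 × 8.7% = 41830.07
Buyer bears (A): 324.44 + 2026.16 + 305.13 + 236.35 + 96.20 + 687.46 = 3675.74
Landed cost (A) = invoice 478149.69 + 3675.74 + duty 41830.07 = 523655.50
Supplier B (EXW):
CIF value = EXW price + inland to port + export clearance + origin terminal + freight + insurance = 517758.59 + 1147.11 + 201.23 + 324.44 + 2026.16 + 305.13 = 521762.66
Import duty = 521762.66 × 8.7% = 45393.35
Buyer bears (B): 1147.11 + 201.23 + 324.44 + 2026.16 + 305.13 + 236.35 + 96.20 + 687.46 = 5024.08
Landed cost (B) = invoice 517758.59 + 5024.08 + duty 45393.35 = 568176.02
Difference = |523655.50 − 568176.02| = 44520.52

Supplier A is cheaper by CNY 44520.52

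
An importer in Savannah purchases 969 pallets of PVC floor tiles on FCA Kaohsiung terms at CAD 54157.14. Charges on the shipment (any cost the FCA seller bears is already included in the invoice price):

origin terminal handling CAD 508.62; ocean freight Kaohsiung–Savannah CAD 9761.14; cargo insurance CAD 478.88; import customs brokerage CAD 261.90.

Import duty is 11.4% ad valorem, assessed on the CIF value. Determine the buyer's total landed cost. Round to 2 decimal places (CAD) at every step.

FCA: the seller delivers export-cleared goods to the carrier; the buyer bears costs from that point.
CIF value = FCA price + origin terminal + freight + insurance = 54157.14 + 508.62 + 9761.14 + 478.88 = 64905.78
Import duty = 64905.78 × 11.4% = 7399.26
Buyer bears: origin terminal 508.62 + freight 9761.14 + insurance 478.88 + brokerage 261.90 + duty 7399.26 = 18409.80
Landed cost = invoice 54157.14 + 18409.80 = 72566.94

Total landed cost: CAD 72566.94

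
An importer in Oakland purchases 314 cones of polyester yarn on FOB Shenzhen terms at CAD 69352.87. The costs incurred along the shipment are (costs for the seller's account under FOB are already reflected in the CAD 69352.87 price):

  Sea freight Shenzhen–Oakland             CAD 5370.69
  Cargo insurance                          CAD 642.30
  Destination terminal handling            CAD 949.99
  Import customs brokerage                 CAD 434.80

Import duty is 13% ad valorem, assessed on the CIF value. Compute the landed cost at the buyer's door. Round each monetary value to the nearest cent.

FOB: the seller bears costs until goods are on board at the origin port; the buyer bears freight, insurance and all costs thereafter.
CIF value = FOB price + freight + insurance = 69352.87 + 5370.69 + 642.30 = 75365.86
Import duty = 75365.86 × 13% = 9797.56
Buyer bears: freight 5370.69 + insurance 642.30 + destination terminal 949.99 + brokerage 434.80 + duty 9797.56 = 17195.34
Landed cost = invoice 69352.87 + 17195.34 = 86548.21

Total landed cost: CAD 86548.21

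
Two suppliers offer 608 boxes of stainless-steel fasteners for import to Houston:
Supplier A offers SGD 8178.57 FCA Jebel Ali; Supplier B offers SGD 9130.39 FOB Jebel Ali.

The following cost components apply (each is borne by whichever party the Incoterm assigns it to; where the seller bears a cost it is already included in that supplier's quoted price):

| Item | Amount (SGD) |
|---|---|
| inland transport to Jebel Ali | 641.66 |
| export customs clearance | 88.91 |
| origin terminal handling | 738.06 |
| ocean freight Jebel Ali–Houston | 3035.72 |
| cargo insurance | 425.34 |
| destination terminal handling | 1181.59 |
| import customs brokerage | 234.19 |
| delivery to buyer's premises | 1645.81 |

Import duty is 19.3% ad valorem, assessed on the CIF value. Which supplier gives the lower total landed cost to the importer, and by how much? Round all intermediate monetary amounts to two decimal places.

Supplier A (FCA):
CIF value = FCA price + origin terminal + freight + insurance = 8178.57 + 738.06 + 3035.72 + 425.34 = 12377.69
Import duty = 12377.69 × 19.3% = 2388.89
Buyer bears (A): 738.06 + 3035.72 + 425.34 + 1181.59 + 234.19 + 1645.81 = 7260.71
Landed cost (A) = invoice 8178.57 + 7260.71 + duty 2388.89 = 17828.17
Supplier B (FOB):
CIF value = FOB price + freight + insurance = 9130.39 + 3035.72 + 425.34 = 12591.45
Import duty = 12591.45 × 19.3% = 2430.15
Buyer bears (B): 3035.72 + 425.34 + 1181.59 + 234.19 + 1645.81 = 6522.65
Landed cost (B) = invoice 9130.39 + 6522.65 + duty 2430.15 = 18083.19
Difference = |17828.17 − 18083.19| = 255.02

Supplier A is cheaper by SGD 255.02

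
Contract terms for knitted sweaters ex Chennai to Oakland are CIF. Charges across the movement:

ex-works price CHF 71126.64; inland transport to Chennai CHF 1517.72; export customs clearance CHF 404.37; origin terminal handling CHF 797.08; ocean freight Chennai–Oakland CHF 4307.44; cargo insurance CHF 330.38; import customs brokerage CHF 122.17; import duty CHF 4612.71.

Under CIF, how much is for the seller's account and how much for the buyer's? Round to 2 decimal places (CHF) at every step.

Seller: CHF 78483.63; buyer: CHF 4734.88

CIF: the seller pays costs through ocean freight and marine insurance to the destination port.
Seller's account: goods 71126.64 + inland to port 1517.72 + export clearance 404.37 + origin terminal 797.08 + freight 4307.44 + insurance 330.38 = 78483.63
Buyer's account: brokerage 122.17 + duty 4612.71 = 4734.88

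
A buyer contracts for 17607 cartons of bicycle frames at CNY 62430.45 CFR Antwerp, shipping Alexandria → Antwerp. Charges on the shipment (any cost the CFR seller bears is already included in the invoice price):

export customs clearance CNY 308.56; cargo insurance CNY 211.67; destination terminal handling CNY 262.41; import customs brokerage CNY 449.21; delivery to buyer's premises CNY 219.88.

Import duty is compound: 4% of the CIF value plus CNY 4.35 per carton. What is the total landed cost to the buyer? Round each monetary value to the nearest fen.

Total landed cost: CNY 142669.75

CFR: the seller pays costs through ocean freight to the destination port, but not insurance.
Already in the invoice (seller's account under CFR): export clearance — exclude.
CIF value = CFR price + insurance = 62430.45 + 211.67 = 62642.12
Ad valorem component: 62642.12 × 4% = 2505.68
Specific component: 17607 × 4.35 = 76590.45
Import duty = 2505.68 + 76590.45 = 79096.13
Buyer bears: insurance 211.67 + destination terminal 262.41 + brokerage 449.21 + delivery 219.88 + duty 79096.13 = 80239.30
Landed cost = invoice 62430.45 + 80239.30 = 142669.75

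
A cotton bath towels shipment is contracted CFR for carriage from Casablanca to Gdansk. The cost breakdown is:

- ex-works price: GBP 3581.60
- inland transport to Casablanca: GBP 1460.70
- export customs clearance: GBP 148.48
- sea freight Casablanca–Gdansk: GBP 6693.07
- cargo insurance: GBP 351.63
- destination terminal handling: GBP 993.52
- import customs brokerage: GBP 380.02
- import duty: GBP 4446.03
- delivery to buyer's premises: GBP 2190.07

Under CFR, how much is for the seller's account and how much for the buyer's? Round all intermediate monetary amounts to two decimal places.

Seller: GBP 11883.85; buyer: GBP 8361.27

CFR: the seller pays costs through ocean freight to the destination port, but not insurance.
Seller's account: goods 3581.60 + inland to port 1460.70 + export clearance 148.48 + freight 6693.07 = 11883.85
Buyer's account: insurance 351.63 + destination terminal 993.52 + brokerage 380.02 + duty 4446.03 + delivery 2190.07 = 8361.27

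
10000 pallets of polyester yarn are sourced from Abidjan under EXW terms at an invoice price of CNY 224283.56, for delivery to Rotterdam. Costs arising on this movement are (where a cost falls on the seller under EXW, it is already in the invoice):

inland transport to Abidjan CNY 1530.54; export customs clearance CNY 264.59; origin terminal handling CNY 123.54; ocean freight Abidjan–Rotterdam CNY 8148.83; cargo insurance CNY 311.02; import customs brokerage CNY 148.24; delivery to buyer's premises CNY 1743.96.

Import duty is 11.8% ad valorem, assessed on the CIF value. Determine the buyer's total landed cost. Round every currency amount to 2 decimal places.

Total landed cost: CNY 264244.41

EXW: the seller makes goods available at their premises; the buyer bears all onward costs.
CIF value = EXW price + inland to port + export clearance + origin terminal + freight + insurance = 224283.56 + 1530.54 + 264.59 + 123.54 + 8148.83 + 311.02 = 234662.08
Import duty = 234662.08 × 11.8% = 27690.13
Buyer bears: inland to port 1530.54 + export clearance 264.59 + origin terminal 123.54 + freight 8148.83 + insurance 311.02 + brokerage 148.24 + delivery 1743.96 + duty 27690.13 = 39960.85
Landed cost = invoice 224283.56 + 39960.85 = 264244.41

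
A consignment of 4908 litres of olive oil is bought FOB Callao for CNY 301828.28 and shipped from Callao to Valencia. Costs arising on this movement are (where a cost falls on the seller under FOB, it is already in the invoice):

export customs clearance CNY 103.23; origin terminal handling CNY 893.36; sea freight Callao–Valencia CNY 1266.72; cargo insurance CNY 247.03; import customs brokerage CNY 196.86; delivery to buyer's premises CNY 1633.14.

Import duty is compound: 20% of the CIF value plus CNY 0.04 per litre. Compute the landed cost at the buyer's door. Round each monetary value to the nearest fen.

FOB: the seller bears costs until goods are on board at the origin port; the buyer bears freight, insurance and all costs thereafter.
Already in the invoice (seller's account under FOB): export clearance, origin terminal — exclude.
CIF value = FOB price + freight + insurance = 301828.28 + 1266.72 + 247.03 = 303342.03
Ad valorem component: 303342.03 × 20% = 60668.41
Specific component: 4908 × 0.04 = 196.32
Import duty = 60668.41 + 196.32 = 60864.73
Buyer bears: freight 1266.72 + insurance 247.03 + brokerage 196.86 + delivery 1633.14 + duty 60864.73 = 64208.48
Landed cost = invoice 301828.28 + 64208.48 = 366036.76

Total landed cost: CNY 366036.76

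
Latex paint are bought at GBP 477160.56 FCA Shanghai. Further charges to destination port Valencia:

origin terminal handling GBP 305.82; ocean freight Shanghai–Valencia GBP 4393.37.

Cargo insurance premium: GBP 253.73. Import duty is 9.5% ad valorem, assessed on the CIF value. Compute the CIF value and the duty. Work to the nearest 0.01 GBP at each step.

CIF value: GBP 482113.48; import duty: GBP 45800.78

CIF = FCA price + pre-shipment costs + freight + insurance
CIF = 477160.56 + 305.82 + 4393.37 + 253.73 = 482113.48
Import duty = 482113.48 × 9.5% = 45800.78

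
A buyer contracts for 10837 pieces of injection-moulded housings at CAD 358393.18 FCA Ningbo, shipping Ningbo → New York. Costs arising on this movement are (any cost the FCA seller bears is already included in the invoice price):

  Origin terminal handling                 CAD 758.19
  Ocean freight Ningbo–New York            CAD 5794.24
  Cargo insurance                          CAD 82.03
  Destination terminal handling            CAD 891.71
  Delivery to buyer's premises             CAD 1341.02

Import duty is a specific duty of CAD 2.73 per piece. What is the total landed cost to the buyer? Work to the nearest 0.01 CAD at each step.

FCA: the seller delivers export-cleared goods to the carrier; the buyer bears costs from that point.
CIF value = FCA price + origin terminal + freight + insurance = 358393.18 + 758.19 + 5794.24 + 82.03 = 365027.64
Import duty = 10837 × 2.73 = 29585.01
Buyer bears: origin terminal 758.19 + freight 5794.24 + insurance 82.03 + destination terminal 891.71 + delivery 1341.02 + duty 29585.01 = 38452.20
Landed cost = invoice 358393.18 + 38452.20 = 396845.38

Total landed cost: CAD 396845.38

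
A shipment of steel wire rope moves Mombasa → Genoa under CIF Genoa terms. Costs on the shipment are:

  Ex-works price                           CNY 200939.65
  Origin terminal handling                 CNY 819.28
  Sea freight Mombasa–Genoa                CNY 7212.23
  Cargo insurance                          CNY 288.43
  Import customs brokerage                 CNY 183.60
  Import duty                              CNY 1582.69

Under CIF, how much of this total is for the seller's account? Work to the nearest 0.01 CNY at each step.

CIF: the seller pays costs through ocean freight and marine insurance to the destination port.
Seller's account: goods 200939.65 + origin terminal 819.28 + freight 7212.23 + insurance 288.43 = 209259.59
Buyer's account: brokerage 183.60 + duty 1582.69 = 1766.29

Seller's account: CNY 209259.59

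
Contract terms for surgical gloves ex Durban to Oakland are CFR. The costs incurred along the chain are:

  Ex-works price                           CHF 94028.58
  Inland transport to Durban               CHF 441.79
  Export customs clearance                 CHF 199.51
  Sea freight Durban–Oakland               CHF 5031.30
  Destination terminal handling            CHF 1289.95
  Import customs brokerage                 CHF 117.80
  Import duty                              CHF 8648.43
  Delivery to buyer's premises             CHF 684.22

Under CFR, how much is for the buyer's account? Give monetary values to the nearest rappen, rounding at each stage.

Buyer's account: CHF 10740.40

CFR: the seller pays costs through ocean freight to the destination port, but not insurance.
Seller's account: goods 94028.58 + inland to port 441.79 + export clearance 199.51 + freight 5031.30 = 99701.18
Buyer's account: destination terminal 1289.95 + brokerage 117.80 + duty 8648.43 + delivery 684.22 = 10740.40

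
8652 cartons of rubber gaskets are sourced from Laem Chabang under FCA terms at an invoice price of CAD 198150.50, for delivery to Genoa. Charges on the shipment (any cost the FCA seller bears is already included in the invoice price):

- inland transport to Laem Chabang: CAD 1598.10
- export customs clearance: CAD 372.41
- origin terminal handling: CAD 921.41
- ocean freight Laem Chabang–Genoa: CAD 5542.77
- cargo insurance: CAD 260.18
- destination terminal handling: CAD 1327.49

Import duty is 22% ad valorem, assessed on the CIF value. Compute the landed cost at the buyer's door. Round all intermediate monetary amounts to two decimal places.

FCA: the seller delivers export-cleared goods to the carrier; the buyer bears costs from that point.
Already in the invoice (seller's account under FCA): inland to port, export clearance — exclude.
CIF value = FCA price + origin terminal + freight + insurance = 198150.50 + 921.41 + 5542.77 + 260.18 = 204874.86
Import duty = 204874.86 × 22% = 45072.47
Buyer bears: origin terminal 921.41 + freight 5542.77 + insurance 260.18 + destination terminal 1327.49 + duty 45072.47 = 53124.32
Landed cost = invoice 198150.50 + 53124.32 = 251274.82

Total landed cost: CAD 251274.82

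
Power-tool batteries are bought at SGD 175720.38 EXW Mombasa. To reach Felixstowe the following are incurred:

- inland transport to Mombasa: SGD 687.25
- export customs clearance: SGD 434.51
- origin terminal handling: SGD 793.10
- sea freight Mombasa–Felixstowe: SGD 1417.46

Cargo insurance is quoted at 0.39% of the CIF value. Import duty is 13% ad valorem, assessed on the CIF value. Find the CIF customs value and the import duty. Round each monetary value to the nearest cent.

Let C be the CIF value. C = EXW price + pre-shipment costs + freight + 0.39% × C
C − 0.39% × C = 175720.38 + 687.25 + 434.51 + 793.10 + 1417.46
0.9961 × C = 179052.70
C = 179052.70 / 0.9961 = 179753.74
Insurance premium = 0.39% × 179753.74 = 701.04
Import duty = 179753.74 × 13% = 23367.99

CIF value: SGD 179753.74; import duty: SGD 23367.99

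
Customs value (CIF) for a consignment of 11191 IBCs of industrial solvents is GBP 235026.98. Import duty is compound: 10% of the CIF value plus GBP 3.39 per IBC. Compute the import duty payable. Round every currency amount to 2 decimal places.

Ad valorem component: 235026.98 × 10% = 23502.70
Specific component: 11191 × 3.39 = 37937.49
Import duty = 23502.70 + 37937.49 = 61440.19

Import duty: GBP 61440.19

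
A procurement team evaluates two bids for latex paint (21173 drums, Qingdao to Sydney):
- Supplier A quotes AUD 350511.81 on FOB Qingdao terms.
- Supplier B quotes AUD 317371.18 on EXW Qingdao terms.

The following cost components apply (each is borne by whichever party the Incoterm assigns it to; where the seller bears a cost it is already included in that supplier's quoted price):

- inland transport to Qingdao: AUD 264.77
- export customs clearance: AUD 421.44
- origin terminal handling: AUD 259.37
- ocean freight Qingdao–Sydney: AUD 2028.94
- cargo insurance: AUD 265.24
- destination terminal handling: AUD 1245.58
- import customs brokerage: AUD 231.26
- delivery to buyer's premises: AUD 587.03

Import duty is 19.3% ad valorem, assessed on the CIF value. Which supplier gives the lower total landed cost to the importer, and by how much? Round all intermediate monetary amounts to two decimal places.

Supplier B is cheaper by AUD 38408.70

Supplier A (FOB):
CIF value = FOB price + freight + insurance = 350511.81 + 2028.94 + 265.24 = 352805.99
Import duty = 352805.99 × 19.3% = 68091.56
Buyer bears (A): 2028.94 + 265.24 + 1245.58 + 231.26 + 587.03 = 4358.05
Landed cost (A) = invoice 350511.81 + 4358.05 + duty 68091.56 = 422961.42
Supplier B (EXW):
CIF value = EXW price + inland to port + export clearance + origin terminal + freight + insurance = 317371.18 + 264.77 + 421.44 + 259.37 + 2028.94 + 265.24 = 320610.94
Import duty = 320610.94 × 19.3% = 61877.91
Buyer bears (B): 264.77 + 421.44 + 259.37 + 2028.94 + 265.24 + 1245.58 + 231.26 + 587.03 = 5303.63
Landed cost (B) = invoice 317371.18 + 5303.63 + duty 61877.91 = 384552.72
Difference = |422961.42 − 384552.72| = 38408.70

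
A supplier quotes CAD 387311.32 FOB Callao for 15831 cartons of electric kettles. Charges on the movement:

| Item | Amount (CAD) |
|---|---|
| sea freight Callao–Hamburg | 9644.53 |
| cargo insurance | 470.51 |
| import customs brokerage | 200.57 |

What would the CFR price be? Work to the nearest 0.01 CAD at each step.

CFR price: CAD 396955.85

Not relevant to the conversion: insurance, brokerage — on the buyer under both terms; not part of either seller's price.
From FOB to CFR, the seller additionally bears: freight.
CFR price = 387311.32 + 9644.53 = 396955.85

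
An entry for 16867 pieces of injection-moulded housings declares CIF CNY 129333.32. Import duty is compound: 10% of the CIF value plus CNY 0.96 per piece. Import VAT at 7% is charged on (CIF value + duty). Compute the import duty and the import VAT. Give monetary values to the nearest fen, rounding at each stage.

Import duty: CNY 29125.65; import VAT: CNY 11092.13

Ad valorem component: 129333.32 × 10% = 12933.33
Specific component: 16867 × 0.96 = 16192.32
Import duty = 12933.33 + 16192.32 = 29125.65
VAT base = CIF + duty = 129333.32 + 29125.65 = 158458.97
Import VAT = 158458.97 × 7% = 11092.13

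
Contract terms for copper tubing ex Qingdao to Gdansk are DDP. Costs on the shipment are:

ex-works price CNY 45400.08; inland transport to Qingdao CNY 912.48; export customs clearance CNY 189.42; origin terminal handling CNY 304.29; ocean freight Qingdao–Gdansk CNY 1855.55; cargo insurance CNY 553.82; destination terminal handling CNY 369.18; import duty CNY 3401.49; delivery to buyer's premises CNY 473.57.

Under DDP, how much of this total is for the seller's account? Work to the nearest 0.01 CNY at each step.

DDP: the seller bears all costs including import duty.
Seller's account: goods 45400.08 + inland to port 912.48 + export clearance 189.42 + origin terminal 304.29 + freight 1855.55 + insurance 553.82 + destination terminal 369.18 + duty 3401.49 + delivery 473.57 = 53459.88
Buyer's account: 0.00

Seller's account: CNY 53459.88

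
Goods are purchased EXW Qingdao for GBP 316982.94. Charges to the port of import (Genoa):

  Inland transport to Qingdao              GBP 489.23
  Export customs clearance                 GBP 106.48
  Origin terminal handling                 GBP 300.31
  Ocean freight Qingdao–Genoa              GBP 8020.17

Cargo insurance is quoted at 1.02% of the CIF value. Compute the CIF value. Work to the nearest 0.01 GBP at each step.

CIF value: GBP 329257.56

Let C be the CIF value. C = EXW price + pre-shipment costs + freight + 1.02% × C
C − 1.02% × C = 316982.94 + 489.23 + 106.48 + 300.31 + 8020.17
0.9898 × C = 325899.13
C = 325899.13 / 0.9898 = 329257.56
Insurance premium = 1.02% × 329257.56 = 3358.43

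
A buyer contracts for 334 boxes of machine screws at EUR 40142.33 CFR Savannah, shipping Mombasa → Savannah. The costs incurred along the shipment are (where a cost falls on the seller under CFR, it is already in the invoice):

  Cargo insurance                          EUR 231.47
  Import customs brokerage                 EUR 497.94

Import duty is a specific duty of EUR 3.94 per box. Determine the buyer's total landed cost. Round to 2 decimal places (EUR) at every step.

Total landed cost: EUR 42187.70

CFR: the seller pays costs through ocean freight to the destination port, but not insurance.
CIF value = CFR price + insurance = 40142.33 + 231.47 = 40373.80
Import duty = 334 × 3.94 = 1315.96
Buyer bears: insurance 231.47 + brokerage 497.94 + duty 1315.96 = 2045.37
Landed cost = invoice 40142.33 + 2045.37 = 42187.70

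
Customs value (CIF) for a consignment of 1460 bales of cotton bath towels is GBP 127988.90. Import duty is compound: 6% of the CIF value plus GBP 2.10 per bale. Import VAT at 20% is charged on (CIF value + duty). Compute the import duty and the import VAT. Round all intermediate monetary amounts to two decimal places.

Import duty: GBP 10745.33; import VAT: GBP 27746.85

Ad valorem component: 127988.90 × 6% = 7679.33
Specific component: 1460 × 2.10 = 3066.00
Import duty = 7679.33 + 3066.00 = 10745.33
VAT base = CIF + duty = 127988.90 + 10745.33 = 138734.23
Import VAT = 138734.23 × 20% = 27746.85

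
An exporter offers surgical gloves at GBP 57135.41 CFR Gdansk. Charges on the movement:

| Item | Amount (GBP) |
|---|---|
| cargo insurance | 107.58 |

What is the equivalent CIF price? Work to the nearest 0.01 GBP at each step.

From CFR to CIF, the seller additionally bears: insurance.
CIF price = 57135.41 + 107.58 = 57242.99

CIF price: GBP 57242.99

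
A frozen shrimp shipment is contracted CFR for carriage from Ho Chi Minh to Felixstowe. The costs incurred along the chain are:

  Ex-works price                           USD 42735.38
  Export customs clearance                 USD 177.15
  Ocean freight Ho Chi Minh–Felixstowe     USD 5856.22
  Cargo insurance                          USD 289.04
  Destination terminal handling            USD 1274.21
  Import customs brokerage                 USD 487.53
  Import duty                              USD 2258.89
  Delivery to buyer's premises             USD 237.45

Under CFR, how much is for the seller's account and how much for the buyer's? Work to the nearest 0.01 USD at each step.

Seller: USD 48768.75; buyer: USD 4547.12

CFR: the seller pays costs through ocean freight to the destination port, but not insurance.
Seller's account: goods 42735.38 + export clearance 177.15 + freight 5856.22 = 48768.75
Buyer's account: insurance 289.04 + destination terminal 1274.21 + brokerage 487.53 + duty 2258.89 + delivery 237.45 = 4547.12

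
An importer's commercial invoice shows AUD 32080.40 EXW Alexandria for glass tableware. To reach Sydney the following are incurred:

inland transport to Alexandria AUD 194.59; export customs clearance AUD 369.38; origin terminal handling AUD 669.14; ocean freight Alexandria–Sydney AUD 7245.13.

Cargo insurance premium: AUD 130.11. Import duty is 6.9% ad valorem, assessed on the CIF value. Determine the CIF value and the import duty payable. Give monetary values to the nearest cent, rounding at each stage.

CIF value: AUD 40688.75; import duty: AUD 2807.52

CIF = EXW price + pre-shipment costs + freight + insurance
CIF = 32080.40 + 194.59 + 369.38 + 669.14 + 7245.13 + 130.11 = 40688.75
Import duty = 40688.75 × 6.9% = 2807.52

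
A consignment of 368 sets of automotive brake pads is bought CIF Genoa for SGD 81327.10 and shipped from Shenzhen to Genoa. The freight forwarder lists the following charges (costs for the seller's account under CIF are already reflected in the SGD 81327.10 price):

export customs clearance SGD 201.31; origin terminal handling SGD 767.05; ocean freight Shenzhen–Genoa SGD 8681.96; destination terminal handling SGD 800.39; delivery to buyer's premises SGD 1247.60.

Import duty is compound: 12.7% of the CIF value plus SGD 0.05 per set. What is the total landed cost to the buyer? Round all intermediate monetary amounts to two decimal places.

Total landed cost: SGD 93722.03

CIF: the seller pays costs through ocean freight and marine insurance to the destination port.
Already in the invoice (seller's account under CIF): export clearance, origin terminal, freight — exclude.
The CIF price already equals the CIF value: 81327.10
Ad valorem component: 81327.10 × 12.7% = 10328.54
Specific component: 368 × 0.05 = 18.40
Import duty = 10328.54 + 18.40 = 10346.94
Buyer bears: destination terminal 800.39 + delivery 1247.60 + duty 10346.94 = 12394.93
Landed cost = invoice 81327.10 + 12394.93 = 93722.03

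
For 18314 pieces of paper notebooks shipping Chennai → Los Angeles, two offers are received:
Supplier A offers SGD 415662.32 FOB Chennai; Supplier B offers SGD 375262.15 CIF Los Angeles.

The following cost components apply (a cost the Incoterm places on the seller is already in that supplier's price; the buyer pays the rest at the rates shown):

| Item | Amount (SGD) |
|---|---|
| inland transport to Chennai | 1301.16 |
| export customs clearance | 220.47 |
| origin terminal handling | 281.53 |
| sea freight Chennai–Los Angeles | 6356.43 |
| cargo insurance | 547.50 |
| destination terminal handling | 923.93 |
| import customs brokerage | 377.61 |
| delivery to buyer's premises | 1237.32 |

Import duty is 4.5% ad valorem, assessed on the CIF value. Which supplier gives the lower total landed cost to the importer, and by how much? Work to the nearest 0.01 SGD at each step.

Supplier A (FOB):
CIF value = FOB price + freight + insurance = 415662.32 + 6356.43 + 547.50 = 422566.25
Import duty = 422566.25 × 4.5% = 19015.48
Buyer bears (A): 6356.43 + 547.50 + 923.93 + 377.61 + 1237.32 = 9442.79
Landed cost (A) = invoice 415662.32 + 9442.79 + duty 19015.48 = 444120.59
Supplier B (CIF):
The CIF price already equals the CIF value: 375262.15
Import duty = 375262.15 × 4.5% = 16886.80
Buyer bears (B): 923.93 + 377.61 + 1237.32 = 2538.86
Landed cost (B) = invoice 375262.15 + 2538.86 + duty 16886.80 = 394687.81
Difference = |444120.59 − 394687.81| = 49432.78

Supplier B is cheaper by SGD 49432.78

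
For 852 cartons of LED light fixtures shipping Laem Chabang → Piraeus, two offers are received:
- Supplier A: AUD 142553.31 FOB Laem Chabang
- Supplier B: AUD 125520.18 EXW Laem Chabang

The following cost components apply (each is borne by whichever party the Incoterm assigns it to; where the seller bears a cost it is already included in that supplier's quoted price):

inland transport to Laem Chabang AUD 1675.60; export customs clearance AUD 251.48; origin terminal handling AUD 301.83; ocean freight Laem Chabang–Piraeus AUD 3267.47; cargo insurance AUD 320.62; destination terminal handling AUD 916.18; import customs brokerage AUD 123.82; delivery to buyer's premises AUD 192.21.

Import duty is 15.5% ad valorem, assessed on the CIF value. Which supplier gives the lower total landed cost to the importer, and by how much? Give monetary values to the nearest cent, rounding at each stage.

Supplier B is cheaper by AUD 17098.88

Supplier A (FOB):
CIF value = FOB price + freight + insurance = 142553.31 + 3267.47 + 320.62 = 146141.40
Import duty = 146141.40 × 15.5% = 22651.92
Buyer bears (A): 3267.47 + 320.62 + 916.18 + 123.82 + 192.21 = 4820.30
Landed cost (A) = invoice 142553.31 + 4820.30 + duty 22651.92 = 170025.53
Supplier B (EXW):
CIF value = EXW price + inland to port + export clearance + origin terminal + freight + insurance = 125520.18 + 1675.60 + 251.48 + 301.83 + 3267.47 + 320.62 = 131337.18
Import duty = 131337.18 × 15.5% = 20357.26
Buyer bears (B): 1675.60 + 251.48 + 301.83 + 3267.47 + 320.62 + 916.18 + 123.82 + 192.21 = 7049.21
Landed cost (B) = invoice 125520.18 + 7049.21 + duty 20357.26 = 152926.65
Difference = |170025.53 − 152926.65| = 17098.88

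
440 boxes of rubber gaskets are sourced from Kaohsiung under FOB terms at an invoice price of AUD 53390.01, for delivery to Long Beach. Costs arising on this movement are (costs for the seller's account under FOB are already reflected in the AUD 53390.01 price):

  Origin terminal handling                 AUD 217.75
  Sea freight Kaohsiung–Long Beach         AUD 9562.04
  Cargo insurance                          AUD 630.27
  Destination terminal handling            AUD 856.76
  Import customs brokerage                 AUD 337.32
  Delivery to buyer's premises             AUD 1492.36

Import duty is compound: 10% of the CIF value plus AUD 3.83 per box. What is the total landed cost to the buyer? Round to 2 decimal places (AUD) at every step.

Total landed cost: AUD 74312.19

FOB: the seller bears costs until goods are on board at the origin port; the buyer bears freight, insurance and all costs thereafter.
Already in the invoice (seller's account under FOB): origin terminal — exclude.
CIF value = FOB price + freight + insurance = 53390.01 + 9562.04 + 630.27 = 63582.32
Ad valorem component: 63582.32 × 10% = 6358.23
Specific component: 440 × 3.83 = 1685.20
Import duty = 6358.23 + 1685.20 = 8043.43
Buyer bears: freight 9562.04 + insurance 630.27 + destination terminal 856.76 + brokerage 337.32 + delivery 1492.36 + duty 8043.43 = 20922.18
Landed cost = invoice 53390.01 + 20922.18 = 74312.19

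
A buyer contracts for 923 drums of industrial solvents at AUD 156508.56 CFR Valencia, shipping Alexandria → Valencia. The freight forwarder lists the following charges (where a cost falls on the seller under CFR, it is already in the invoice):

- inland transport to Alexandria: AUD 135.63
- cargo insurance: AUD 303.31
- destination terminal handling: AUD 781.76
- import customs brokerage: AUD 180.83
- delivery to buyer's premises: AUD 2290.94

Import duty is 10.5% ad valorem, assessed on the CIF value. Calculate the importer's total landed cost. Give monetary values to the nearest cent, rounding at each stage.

CFR: the seller pays costs through ocean freight to the destination port, but not insurance.
Already in the invoice (seller's account under CFR): inland to port — exclude.
CIF value = CFR price + insurance = 156508.56 + 303.31 = 156811.87
Import duty = 156811.87 × 10.5% = 16465.25
Buyer bears: insurance 303.31 + destination terminal 781.76 + brokerage 180.83 + delivery 2290.94 + duty 16465.25 = 20022.09
Landed cost = invoice 156508.56 + 20022.09 = 176530.65

Total landed cost: AUD 176530.65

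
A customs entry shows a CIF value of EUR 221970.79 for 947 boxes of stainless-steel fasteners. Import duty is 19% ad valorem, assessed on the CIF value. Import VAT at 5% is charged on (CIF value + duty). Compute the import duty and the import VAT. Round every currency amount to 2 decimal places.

Import duty = 221970.79 × 19% = 42174.45
VAT base = CIF + duty = 221970.79 + 42174.45 = 264145.24
Import VAT = 264145.24 × 5% = 13207.26

Import duty: EUR 42174.45; import VAT: EUR 13207.26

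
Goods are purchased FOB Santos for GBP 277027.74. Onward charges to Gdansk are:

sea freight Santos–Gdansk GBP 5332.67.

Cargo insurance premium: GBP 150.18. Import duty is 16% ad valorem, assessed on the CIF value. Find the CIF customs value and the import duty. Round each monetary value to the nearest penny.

CIF = FOB price + freight + insurance
CIF = 277027.74 + 5332.67 + 150.18 = 282510.59
Import duty = 282510.59 × 16% = 45201.69

CIF value: GBP 282510.59; import duty: GBP 45201.69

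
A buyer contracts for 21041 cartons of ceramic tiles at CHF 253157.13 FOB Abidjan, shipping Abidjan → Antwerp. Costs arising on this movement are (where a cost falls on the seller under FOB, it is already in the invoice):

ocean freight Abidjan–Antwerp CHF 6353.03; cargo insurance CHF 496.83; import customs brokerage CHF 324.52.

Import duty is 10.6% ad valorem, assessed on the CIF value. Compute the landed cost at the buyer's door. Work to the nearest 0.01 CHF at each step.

Total landed cost: CHF 287892.25

FOB: the seller bears costs until goods are on board at the origin port; the buyer bears freight, insurance and all costs thereafter.
CIF value = FOB price + freight + insurance = 253157.13 + 6353.03 + 496.83 = 260006.99
Import duty = 260006.99 × 10.6% = 27560.74
Buyer bears: freight 6353.03 + insurance 496.83 + brokerage 324.52 + duty 27560.74 = 34735.12
Landed cost = invoice 253157.13 + 34735.12 = 287892.25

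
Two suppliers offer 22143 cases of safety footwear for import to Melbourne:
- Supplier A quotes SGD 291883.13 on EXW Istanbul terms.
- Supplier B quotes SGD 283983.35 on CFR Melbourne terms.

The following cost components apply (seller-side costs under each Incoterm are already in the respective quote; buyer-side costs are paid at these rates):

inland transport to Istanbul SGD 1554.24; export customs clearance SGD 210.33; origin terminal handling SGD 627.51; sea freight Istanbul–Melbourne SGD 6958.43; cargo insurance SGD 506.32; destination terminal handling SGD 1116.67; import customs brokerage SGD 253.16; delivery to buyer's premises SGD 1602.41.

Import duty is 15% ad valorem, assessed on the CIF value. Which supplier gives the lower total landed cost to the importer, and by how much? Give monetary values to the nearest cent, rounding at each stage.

Supplier A (EXW):
CIF value = EXW price + inland to port + export clearance + origin terminal + freight + insurance = 291883.13 + 1554.24 + 210.33 + 627.51 + 6958.43 + 506.32 = 301739.96
Import duty = 301739.96 × 15% = 45260.99
Buyer bears (A): 1554.24 + 210.33 + 627.51 + 6958.43 + 506.32 + 1116.67 + 253.16 + 1602.41 = 12829.07
Landed cost (A) = invoice 291883.13 + 12829.07 + duty 45260.99 = 349973.19
Supplier B (CFR):
CIF value = CFR price + insurance = 283983.35 + 506.32 = 284489.67
Import duty = 284489.67 × 15% = 42673.45
Buyer bears (B): 506.32 + 1116.67 + 253.16 + 1602.41 = 3478.56
Landed cost (B) = invoice 283983.35 + 3478.56 + duty 42673.45 = 330135.36
Difference = |349973.19 − 330135.36| = 19837.83

Supplier B is cheaper by SGD 19837.83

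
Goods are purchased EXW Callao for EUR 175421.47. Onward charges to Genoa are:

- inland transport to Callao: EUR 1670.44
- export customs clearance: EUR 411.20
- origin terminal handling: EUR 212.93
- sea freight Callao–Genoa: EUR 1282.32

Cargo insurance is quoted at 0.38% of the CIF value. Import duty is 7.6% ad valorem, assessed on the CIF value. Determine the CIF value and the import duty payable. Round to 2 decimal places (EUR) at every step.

Let C be the CIF value. C = EXW price + pre-shipment costs + freight + 0.38% × C
C − 0.38% × C = 175421.47 + 1670.44 + 411.20 + 212.93 + 1282.32
0.9962 × C = 178998.36
C = 178998.36 / 0.9962 = 179681.15
Insurance premium = 0.38% × 179681.15 = 682.79
Import duty = 179681.15 × 7.6% = 13655.77

CIF value: EUR 179681.15; import duty: EUR 13655.77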